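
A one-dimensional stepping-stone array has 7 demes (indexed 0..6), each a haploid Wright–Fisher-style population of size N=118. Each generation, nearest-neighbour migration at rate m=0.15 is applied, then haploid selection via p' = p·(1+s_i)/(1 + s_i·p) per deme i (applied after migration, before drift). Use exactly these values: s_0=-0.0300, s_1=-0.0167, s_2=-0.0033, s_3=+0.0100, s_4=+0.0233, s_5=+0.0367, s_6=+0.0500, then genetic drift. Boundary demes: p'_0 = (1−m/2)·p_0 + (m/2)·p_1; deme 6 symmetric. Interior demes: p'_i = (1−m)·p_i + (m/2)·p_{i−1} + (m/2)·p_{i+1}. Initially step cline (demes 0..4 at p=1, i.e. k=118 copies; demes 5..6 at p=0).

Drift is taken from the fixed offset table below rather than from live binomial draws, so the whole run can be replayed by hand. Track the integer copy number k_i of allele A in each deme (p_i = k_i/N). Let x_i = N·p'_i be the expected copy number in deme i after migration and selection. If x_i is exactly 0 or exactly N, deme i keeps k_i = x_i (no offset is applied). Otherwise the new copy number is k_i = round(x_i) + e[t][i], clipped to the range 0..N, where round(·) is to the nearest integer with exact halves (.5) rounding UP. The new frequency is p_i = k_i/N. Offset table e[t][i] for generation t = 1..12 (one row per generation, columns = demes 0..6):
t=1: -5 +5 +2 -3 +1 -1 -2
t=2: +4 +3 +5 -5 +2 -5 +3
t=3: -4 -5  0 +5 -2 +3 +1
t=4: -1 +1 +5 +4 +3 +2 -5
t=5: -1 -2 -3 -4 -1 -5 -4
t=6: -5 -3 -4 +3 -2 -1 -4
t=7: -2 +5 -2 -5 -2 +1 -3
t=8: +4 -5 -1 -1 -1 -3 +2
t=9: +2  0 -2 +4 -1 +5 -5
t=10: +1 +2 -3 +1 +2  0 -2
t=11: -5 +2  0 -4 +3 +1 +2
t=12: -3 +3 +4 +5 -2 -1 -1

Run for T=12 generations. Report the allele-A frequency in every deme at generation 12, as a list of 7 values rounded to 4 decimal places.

[0.9322, 1.0000, 0.9407, 0.8898, 0.6864, 0.3644, 0.0847]

t=0: k=[118 118 118 118 118 0 0]
t=1: x=[118.0000 118.0000 118.0000 118.0000 109.3367 9.1496 0.0000] k=[118 118 118 118 110 8 0]
t=2: x=[118.0000 118.0000 118.0000 117.4059 103.2498 15.5296 0.6298] k=[118 118 118 112 105 11 4]
t=3: x=[118.0000 118.0000 117.5485 111.9821 98.8474 18.0697 4.7422] k=[118 118 118 117 97 21 6]
t=4: x=[118.0000 118.0000 117.9248 115.5985 93.2535 26.3044 7.4587] k=[118 118 118 118 96 28 2]
t=5: x=[118.0000 118.0000 118.0000 116.3661 93.0067 31.9833 4.1406] k=[118 118 118 112 92 27 0]
t=6: x=[118.0000 118.0000 117.5485 111.0157 89.1302 30.6608 2.1244] k=[118 118 114 114 87 30 0]
t=7: x=[118.0000 117.6949 114.2881 112.0316 85.2973 32.8729 2.3602] k=[118 118 112 107 83 34 0]
t=8: x=[118.0000 117.5424 112.0564 105.6852 81.7064 36.0206 2.6746] k=[118 113 111 105 81 33 5]
t=9: x=[117.6134 113.1472 110.6773 103.7750 79.7974 35.3865 7.4326] k=[118 113 109 108 79 40 2]
t=10: x=[117.6134 112.9949 109.1981 106.0076 78.8548 41.0343 5.0821] k=[118 115 106 107 81 41 3]
t=11: x=[117.7681 114.4931 106.7163 105.0899 80.5413 42.1211 6.1273] k=[113 116 107 101 84 43 8]
t=12: x=[113.0835 115.0520 107.1926 100.3250 82.7718 44.4440 11.1062] k=[110 118 111 105 81 43 10]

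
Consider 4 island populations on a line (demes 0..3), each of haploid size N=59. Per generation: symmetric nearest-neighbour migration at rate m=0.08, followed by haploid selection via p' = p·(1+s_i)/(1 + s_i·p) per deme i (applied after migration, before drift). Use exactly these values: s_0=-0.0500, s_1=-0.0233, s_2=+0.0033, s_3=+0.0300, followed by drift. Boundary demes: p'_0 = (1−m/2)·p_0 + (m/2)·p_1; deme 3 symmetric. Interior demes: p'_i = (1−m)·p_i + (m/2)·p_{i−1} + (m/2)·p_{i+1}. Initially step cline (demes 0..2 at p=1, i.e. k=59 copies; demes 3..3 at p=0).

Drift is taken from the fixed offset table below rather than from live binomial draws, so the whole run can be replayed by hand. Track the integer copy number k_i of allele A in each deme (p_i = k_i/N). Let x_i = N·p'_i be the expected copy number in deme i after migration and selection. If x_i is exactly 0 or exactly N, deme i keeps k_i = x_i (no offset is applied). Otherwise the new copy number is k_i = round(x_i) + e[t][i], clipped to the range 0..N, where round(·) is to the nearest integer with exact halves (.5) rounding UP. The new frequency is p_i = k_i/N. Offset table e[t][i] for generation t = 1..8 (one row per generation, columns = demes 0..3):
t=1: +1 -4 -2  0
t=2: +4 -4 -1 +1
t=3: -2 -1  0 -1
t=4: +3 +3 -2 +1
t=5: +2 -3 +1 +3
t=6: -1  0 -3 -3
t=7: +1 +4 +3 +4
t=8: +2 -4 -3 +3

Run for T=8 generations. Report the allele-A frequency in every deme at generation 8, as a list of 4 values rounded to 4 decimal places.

t=0: k=[59 59 59 0]
t=1: x=[59.0000 59.0000 56.6475 2.4279] k=[59 59 55 2]
t=2: x=[59.0000 58.8362 53.0576 4.2347] k=[59 55 52 5]
t=3: x=[58.8316 54.9520 50.2645 7.0617] k=[57 54 50 6]
t=4: x=[56.7726 53.8503 48.4286 7.9614] k=[59 57 46 9]
t=5: x=[58.9158 56.5860 44.9952 10.7372] k=[59 54 46 14]
t=6: x=[58.7895 53.7687 45.0751 15.6171] k=[58 54 42 13]
t=7: x=[57.7802 53.5648 41.3608 14.4805] k=[59 58 44 18]
t=8: x=[58.9579 57.4447 43.5576 19.4232] k=[59 53 41 22]

[1.0000, 0.8983, 0.6949, 0.3729]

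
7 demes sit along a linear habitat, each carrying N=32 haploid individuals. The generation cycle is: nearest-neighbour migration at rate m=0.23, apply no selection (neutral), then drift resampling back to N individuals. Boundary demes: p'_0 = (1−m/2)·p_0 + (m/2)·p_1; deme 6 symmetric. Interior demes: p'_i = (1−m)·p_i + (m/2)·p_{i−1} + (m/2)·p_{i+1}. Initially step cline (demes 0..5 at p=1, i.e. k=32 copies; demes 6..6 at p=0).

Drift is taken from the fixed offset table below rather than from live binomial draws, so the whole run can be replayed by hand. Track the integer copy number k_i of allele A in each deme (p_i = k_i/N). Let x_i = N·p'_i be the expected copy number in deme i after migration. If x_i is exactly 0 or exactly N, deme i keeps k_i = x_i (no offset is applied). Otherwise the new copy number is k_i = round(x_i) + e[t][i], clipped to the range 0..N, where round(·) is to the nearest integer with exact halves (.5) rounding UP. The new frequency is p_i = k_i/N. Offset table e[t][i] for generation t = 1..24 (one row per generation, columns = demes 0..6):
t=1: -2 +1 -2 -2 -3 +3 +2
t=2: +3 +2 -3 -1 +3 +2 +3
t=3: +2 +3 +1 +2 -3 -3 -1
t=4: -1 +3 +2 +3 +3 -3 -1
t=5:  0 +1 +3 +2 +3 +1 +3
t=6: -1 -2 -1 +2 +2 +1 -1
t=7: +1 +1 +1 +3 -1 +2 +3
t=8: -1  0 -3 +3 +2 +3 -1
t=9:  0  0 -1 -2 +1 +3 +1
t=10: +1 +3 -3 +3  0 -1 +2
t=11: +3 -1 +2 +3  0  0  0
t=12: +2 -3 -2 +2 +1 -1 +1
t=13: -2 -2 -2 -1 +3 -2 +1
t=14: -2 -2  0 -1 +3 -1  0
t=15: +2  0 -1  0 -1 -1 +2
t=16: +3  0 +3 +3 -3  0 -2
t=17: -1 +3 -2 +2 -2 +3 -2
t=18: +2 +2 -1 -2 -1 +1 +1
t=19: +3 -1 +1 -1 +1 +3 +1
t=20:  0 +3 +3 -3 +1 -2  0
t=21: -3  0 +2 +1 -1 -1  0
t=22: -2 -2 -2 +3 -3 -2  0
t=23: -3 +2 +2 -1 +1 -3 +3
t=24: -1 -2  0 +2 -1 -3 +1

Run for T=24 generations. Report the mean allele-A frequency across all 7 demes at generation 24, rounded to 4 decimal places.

t=0: k=[32 32 32 32 32 32 0]
t=1: x=[32.0000 32.0000 32.0000 32.0000 32.0000 28.3200 3.6800] k=[32 32 32 32 32 31 6]
t=2: x=[32.0000 32.0000 32.0000 32.0000 31.8850 28.2400 8.8750] k=[32 32 32 32 32 30 12]
t=3: x=[32.0000 32.0000 32.0000 32.0000 31.7700 28.1600 14.0700] k=[32 32 32 32 29 25 13]
t=4: x=[32.0000 32.0000 32.0000 31.6550 28.8850 24.0800 14.3800] k=[32 32 32 32 32 21 13]
t=5: x=[32.0000 32.0000 32.0000 32.0000 30.7350 21.3450 13.9200] k=[32 32 32 32 32 22 17]
t=6: x=[32.0000 32.0000 32.0000 32.0000 30.8500 22.5750 17.5750] k=[32 32 32 32 32 24 17]
t=7: x=[32.0000 32.0000 32.0000 32.0000 31.0800 24.1150 17.8050] k=[32 32 32 32 30 26 21]
t=8: x=[32.0000 32.0000 32.0000 31.7700 29.7700 25.8850 21.5750] k=[32 32 32 32 32 29 21]
t=9: x=[32.0000 32.0000 32.0000 32.0000 31.6550 28.4250 21.9200] k=[32 32 32 32 32 31 23]
t=10: x=[32.0000 32.0000 32.0000 32.0000 31.8850 30.1950 23.9200] k=[32 32 32 32 32 29 26]
t=11: x=[32.0000 32.0000 32.0000 32.0000 31.6550 29.0000 26.3450] k=[32 32 32 32 32 29 26]
t=12: x=[32.0000 32.0000 32.0000 32.0000 31.6550 29.0000 26.3450] k=[32 32 32 32 32 28 27]
t=13: x=[32.0000 32.0000 32.0000 32.0000 31.5400 28.3450 27.1150] k=[32 32 32 32 32 26 28]
t=14: x=[32.0000 32.0000 32.0000 32.0000 31.3100 26.9200 27.7700] k=[32 32 32 32 32 26 28]
t=15: x=[32.0000 32.0000 32.0000 32.0000 31.3100 26.9200 27.7700] k=[32 32 32 32 30 26 30]
t=16: x=[32.0000 32.0000 32.0000 31.7700 29.7700 26.9200 29.5400] k=[32 32 32 32 27 27 28]
t=17: x=[32.0000 32.0000 32.0000 31.4250 27.5750 27.1150 27.8850] k=[32 32 32 32 26 30 26]
t=18: x=[32.0000 32.0000 32.0000 31.3100 27.1500 29.0800 26.4600] k=[32 32 32 29 26 30 27]
t=19: x=[32.0000 32.0000 31.6550 29.0000 26.8050 29.1950 27.3450] k=[32 32 32 28 28 32 28]
t=20: x=[32.0000 32.0000 31.5400 28.4600 28.4600 31.0800 28.4600] k=[32 32 32 25 29 29 28]
t=21: x=[32.0000 32.0000 31.1950 26.2650 28.5400 28.8850 28.1150] k=[32 32 32 27 28 28 28]
t=22: x=[32.0000 32.0000 31.4250 27.6900 27.8850 28.0000 28.0000] k=[32 32 29 31 25 26 28]
t=23: x=[32.0000 31.6550 29.5750 30.0800 25.8050 26.1150 27.7700] k=[32 32 32 29 27 23 31]
t=24: x=[32.0000 32.0000 31.6550 29.1150 26.7700 24.3800 30.0800] k=[32 32 32 31 26 21 31]

0.9152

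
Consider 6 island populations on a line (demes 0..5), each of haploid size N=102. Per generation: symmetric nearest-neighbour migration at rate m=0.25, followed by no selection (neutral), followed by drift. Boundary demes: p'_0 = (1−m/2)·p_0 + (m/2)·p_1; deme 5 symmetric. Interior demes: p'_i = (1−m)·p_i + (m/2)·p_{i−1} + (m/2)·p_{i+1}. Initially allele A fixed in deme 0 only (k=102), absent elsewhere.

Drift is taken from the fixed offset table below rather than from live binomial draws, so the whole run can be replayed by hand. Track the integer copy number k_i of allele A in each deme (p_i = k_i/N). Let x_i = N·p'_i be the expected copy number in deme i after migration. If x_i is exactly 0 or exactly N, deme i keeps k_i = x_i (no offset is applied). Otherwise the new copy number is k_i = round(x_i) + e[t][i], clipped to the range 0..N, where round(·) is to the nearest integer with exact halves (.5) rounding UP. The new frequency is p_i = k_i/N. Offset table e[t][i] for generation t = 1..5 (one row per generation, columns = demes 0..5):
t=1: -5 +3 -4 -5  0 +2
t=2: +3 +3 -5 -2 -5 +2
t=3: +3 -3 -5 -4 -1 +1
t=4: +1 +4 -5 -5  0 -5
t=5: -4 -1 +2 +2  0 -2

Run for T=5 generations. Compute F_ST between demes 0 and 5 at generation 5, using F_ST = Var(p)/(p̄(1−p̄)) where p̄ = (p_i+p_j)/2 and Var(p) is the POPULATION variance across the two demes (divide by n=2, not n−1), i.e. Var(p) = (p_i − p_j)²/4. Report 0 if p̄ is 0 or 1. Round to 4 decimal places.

0.4266

t=0: k=[102 0 0 0 0 0]
t=1: x=[89.2500 12.7500 0.0000 0.0000 0.0000 0.0000] k=[84 16 0 0 0 0]
t=2: x=[75.5000 22.5000 2.0000 0.0000 0.0000 0.0000] k=[79 26 0 0 0 0]
t=3: x=[72.3750 29.3750 3.2500 0.0000 0.0000 0.0000] k=[75 26 0 0 0 0]
t=4: x=[68.8750 28.8750 3.2500 0.0000 0.0000 0.0000] k=[70 33 0 0 0 0]
t=5: x=[65.3750 33.5000 4.1250 0.0000 0.0000 0.0000] k=[61 33 6 0 0 0]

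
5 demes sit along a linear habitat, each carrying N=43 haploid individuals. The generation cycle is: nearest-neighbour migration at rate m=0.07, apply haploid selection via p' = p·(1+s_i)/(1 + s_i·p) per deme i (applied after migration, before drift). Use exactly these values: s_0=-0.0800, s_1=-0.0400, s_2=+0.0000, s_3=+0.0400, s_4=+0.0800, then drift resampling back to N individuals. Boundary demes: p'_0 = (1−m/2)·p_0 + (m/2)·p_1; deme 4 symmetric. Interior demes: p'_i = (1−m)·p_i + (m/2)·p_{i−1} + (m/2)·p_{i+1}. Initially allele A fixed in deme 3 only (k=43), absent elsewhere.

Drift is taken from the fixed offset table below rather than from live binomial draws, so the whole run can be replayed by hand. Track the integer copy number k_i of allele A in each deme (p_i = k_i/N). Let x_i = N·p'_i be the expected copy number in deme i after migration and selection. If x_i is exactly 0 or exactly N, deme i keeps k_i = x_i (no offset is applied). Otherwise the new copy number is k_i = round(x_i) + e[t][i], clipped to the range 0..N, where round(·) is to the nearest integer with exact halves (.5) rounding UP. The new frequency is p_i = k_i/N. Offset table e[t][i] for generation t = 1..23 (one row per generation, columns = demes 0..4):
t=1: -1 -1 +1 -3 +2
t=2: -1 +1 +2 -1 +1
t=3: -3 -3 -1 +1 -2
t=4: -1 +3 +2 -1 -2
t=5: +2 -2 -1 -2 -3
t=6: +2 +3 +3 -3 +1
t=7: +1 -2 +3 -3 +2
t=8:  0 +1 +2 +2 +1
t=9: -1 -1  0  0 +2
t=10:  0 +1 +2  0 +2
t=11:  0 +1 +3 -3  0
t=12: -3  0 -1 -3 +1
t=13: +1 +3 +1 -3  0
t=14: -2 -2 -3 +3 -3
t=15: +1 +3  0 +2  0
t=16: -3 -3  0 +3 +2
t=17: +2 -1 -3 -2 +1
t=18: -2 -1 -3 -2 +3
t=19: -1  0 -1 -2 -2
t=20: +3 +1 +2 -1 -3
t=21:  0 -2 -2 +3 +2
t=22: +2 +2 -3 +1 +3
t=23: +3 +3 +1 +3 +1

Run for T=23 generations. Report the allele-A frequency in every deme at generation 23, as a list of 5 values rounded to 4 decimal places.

[0.1860, 0.1628, 0.1628, 0.5349, 0.7209]

t=0: k=[0 0 0 43 0]
t=1: x=[0.0000 0.0000 1.5050 40.0980 1.6209] k=[0 0 3 37 4]
t=2: x=[0.0000 0.1008 4.0850 34.9156 5.5145] k=[0 1 6 34 7]
t=3: x=[0.0322 1.0956 6.8050 32.3915 8.4556] k=[0 0 6 33 6]
t=4: x=[0.0000 0.2016 6.7350 31.4444 7.4049] k=[0 3 9 30 5]
t=5: x=[0.0966 2.9894 9.5250 28.7659 6.2764] k=[2 1 9 27 3]
t=6: x=[1.8144 1.2639 9.3500 25.9353 4.1178] k=[4 4 12 23 5]
t=7: x=[3.7076 4.1252 12.1050 22.4062 6.0174] k=[5 2 15 19 8]
t=8: x=[4.5448 2.4635 14.6850 18.8894 8.9167] k=[5 3 17 21 10]
t=9: x=[4.5776 3.4290 16.6500 20.8960 11.0032] k=[4 2 17 21 13]
t=10: x=[3.6422 2.4972 16.6150 21.0012 13.9966] k=[4 3 19 21 16]
t=11: x=[3.6749 3.4628 18.5100 21.1763 16.9587] k=[4 4 22 18 17]
t=12: x=[3.7076 4.4640 21.2300 18.5173 17.8326] k=[1 4 20 16 19]
t=13: x=[1.0187 4.2946 19.3000 16.6433 19.7136] k=[2 7 20 14 20]
t=14: x=[2.0091 7.0365 19.3350 14.7983 20.6142] k=[0 5 16 18 18]
t=15: x=[0.1611 5.0260 15.6850 18.3413 18.8101] k=[1 8 16 20 19]
t=16: x=[1.1481 7.7717 15.8600 20.2447 19.8547] k=[0 5 16 23 22]
t=17: x=[0.1611 5.0260 15.8600 23.1397 22.8606] k=[2 4 13 21 24]
t=18: x=[1.9118 4.0914 12.9650 21.2464 24.7082] k=[0 3 10 19 28]
t=19: x=[0.0966 3.0232 10.0700 19.4168 28.4352] k=[0 3 9 17 26]
t=20: x=[0.0966 2.9894 9.0700 17.4400 26.4747] k=[3 4 11 16 23]
t=21: x=[2.8081 4.0575 10.9300 16.4666 23.5773] k=[3 2 9 19 26]
t=22: x=[2.7429 2.1935 9.1050 19.3114 26.5435] k=[5 4 6 20 30]
t=23: x=[4.6104 3.9559 6.4200 20.2797 30.3479] k=[8 7 7 23 31]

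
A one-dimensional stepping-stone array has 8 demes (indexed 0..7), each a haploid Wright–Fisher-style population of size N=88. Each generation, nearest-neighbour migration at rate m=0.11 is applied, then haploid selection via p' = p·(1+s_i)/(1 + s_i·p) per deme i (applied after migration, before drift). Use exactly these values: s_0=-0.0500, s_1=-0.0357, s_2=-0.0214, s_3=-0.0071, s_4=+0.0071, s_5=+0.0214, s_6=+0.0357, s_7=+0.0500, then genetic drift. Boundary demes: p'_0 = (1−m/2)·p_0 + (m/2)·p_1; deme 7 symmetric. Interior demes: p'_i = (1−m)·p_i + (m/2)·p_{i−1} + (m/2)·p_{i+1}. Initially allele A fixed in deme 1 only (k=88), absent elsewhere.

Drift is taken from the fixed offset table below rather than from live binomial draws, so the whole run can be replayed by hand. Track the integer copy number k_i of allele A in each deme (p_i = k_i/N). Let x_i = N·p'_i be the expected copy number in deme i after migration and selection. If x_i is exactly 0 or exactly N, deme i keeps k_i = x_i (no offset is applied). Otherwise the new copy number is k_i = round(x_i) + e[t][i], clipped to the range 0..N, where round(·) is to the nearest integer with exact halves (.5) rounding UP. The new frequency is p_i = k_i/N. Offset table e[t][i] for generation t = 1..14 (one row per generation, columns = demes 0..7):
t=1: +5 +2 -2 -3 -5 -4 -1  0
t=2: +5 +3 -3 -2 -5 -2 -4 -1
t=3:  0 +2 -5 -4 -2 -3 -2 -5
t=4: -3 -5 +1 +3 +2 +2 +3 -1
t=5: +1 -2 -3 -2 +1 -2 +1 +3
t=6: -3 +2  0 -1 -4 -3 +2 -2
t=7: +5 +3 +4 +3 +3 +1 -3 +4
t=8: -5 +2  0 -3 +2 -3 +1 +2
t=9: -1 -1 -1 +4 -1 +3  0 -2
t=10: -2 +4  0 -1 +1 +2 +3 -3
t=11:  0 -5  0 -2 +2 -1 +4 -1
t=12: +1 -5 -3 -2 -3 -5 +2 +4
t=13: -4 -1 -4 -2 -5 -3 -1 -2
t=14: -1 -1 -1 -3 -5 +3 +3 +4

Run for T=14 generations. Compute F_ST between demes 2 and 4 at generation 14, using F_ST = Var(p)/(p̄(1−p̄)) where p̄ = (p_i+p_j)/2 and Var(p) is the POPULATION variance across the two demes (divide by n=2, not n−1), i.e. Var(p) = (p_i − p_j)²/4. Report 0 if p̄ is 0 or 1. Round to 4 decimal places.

0.0414

t=0: k=[0 88 0 0 0 0 0 0]
t=1: x=[4.6107 78.0023 4.7420 0.0000 0.0000 0.0000 0.0000 0.0000] k=[10 80 3 0 0 0 0 0]
t=2: x=[13.2619 71.4316 6.9306 0.1638 0.0000 0.0000 0.0000 0.0000] k=[18 74 4 0 0 0 0 0]
t=3: x=[20.2688 66.4846 7.4806 0.2184 0.0000 0.0000 0.0000 0.0000] k=[20 68 2 0 0 0 0 0]
t=4: x=[21.7883 61.0552 5.4091 0.1092 0.0000 0.0000 0.0000 0.0000] k=[19 56 6 3 0 0 0 0]
t=5: x=[20.2250 50.4345 8.4189 2.9794 0.1662 0.0000 0.0000 0.0000] k=[21 48 5 1 1 0 0 0]
t=6: x=[21.6372 43.3503 7.0043 1.2115 0.9516 0.0562 0.0000 0.0000] k=[19 45 7 0 0 0 0 0]
t=7: x=[19.6364 40.6838 8.5368 0.3823 0.0000 0.0000 0.0000 0.0000] k=[25 44 13 3 0 0 0 0]
t=8: x=[25.1144 40.4544 13.8999 3.3619 0.1662 0.0000 0.0000 0.0000] k=[20 42 14 0 2 0 0 0]
t=9: x=[20.3953 38.4612 14.5060 0.8738 1.7924 0.1124 0.0000 0.0000] k=[19 37 14 5 1 3 0 0]
t=10: x=[19.2087 33.9836 14.5060 5.2398 1.3393 2.7815 0.1709 0.0000] k=[17 38 15 4 2 5 3 0]
t=11: x=[17.4270 34.8123 15.3835 4.4647 2.2907 4.8206 3.0465 0.1732] k=[17 30 15 2 4 4 7 0]
t=12: x=[17.0004 27.7645 14.8412 2.8056 3.9164 4.2498 6.6628 0.4042] k=[18 23 12 1 1 0 9 4]
t=13: x=[17.5434 21.5235 11.7776 1.5938 0.9516 0.5617 8.4954 4.4779] k=[14 21 8 0 0 0 7 2]
t=14: x=[13.7784 19.3457 8.1142 0.4369 0.0000 0.3932 6.5495 2.3857] k=[13 18 7 0 0 3 10 6]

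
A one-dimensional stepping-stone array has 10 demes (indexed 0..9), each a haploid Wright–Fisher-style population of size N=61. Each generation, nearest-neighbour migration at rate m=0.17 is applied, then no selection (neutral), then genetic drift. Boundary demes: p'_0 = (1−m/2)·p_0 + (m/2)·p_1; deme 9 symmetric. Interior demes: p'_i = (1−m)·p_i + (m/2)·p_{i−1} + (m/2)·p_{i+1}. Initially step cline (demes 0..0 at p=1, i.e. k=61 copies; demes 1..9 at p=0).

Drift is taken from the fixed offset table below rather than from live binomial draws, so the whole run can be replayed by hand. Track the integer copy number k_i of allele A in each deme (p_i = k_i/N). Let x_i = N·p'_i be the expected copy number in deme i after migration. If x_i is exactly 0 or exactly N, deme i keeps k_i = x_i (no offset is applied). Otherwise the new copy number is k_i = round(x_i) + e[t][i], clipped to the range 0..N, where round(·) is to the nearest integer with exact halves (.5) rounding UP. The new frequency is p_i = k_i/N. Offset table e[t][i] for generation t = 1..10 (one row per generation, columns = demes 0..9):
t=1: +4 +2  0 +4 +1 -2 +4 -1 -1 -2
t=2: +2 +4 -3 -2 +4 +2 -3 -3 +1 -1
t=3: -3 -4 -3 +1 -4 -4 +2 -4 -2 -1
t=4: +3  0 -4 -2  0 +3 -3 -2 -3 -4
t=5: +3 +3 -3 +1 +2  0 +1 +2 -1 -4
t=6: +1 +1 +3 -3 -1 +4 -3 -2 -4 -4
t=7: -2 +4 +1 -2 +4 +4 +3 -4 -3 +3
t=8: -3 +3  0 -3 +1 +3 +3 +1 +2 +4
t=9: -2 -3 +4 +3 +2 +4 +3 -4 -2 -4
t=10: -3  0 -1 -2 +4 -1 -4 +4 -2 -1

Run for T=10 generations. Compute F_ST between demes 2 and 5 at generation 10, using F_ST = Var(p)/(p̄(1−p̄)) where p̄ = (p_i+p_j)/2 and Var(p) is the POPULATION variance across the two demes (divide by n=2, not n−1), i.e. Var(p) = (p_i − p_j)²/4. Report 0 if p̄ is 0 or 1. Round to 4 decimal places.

t=0: k=[61 0 0 0 0 0 0 0 0 0]
t=1: x=[55.8150 5.1850 0.0000 0.0000 0.0000 0.0000 0.0000 0.0000 0.0000 0.0000] k=[60 7 0 0 0 0 0 0 0 0]
t=2: x=[55.4950 10.9100 0.5950 0.0000 0.0000 0.0000 0.0000 0.0000 0.0000 0.0000] k=[57 15 0 0 0 0 0 0 0 0]
t=3: x=[53.4300 17.2950 1.2750 0.0000 0.0000 0.0000 0.0000 0.0000 0.0000 0.0000] k=[50 13 0 0 0 0 0 0 0 0]
t=4: x=[46.8550 15.0400 1.1050 0.0000 0.0000 0.0000 0.0000 0.0000 0.0000 0.0000] k=[50 15 0 0 0 0 0 0 0 0]
t=5: x=[47.0250 16.7000 1.2750 0.0000 0.0000 0.0000 0.0000 0.0000 0.0000 0.0000] k=[50 20 0 0 0 0 0 0 0 0]
t=6: x=[47.4500 20.8500 1.7000 0.0000 0.0000 0.0000 0.0000 0.0000 0.0000 0.0000] k=[48 22 5 0 0 0 0 0 0 0]
t=7: x=[45.7900 22.7650 6.0200 0.4250 0.0000 0.0000 0.0000 0.0000 0.0000 0.0000] k=[44 27 7 0 0 0 0 0 0 0]
t=8: x=[42.5550 26.7450 8.1050 0.5950 0.0000 0.0000 0.0000 0.0000 0.0000 0.0000] k=[40 30 8 0 0 0 0 0 0 0]
t=9: x=[39.1500 28.9800 9.1900 0.6800 0.0000 0.0000 0.0000 0.0000 0.0000 0.0000] k=[37 26 13 4 0 0 0 0 0 0]
t=10: x=[36.0650 25.8300 13.3400 4.4250 0.3400 0.0000 0.0000 0.0000 0.0000 0.0000] k=[33 26 12 2 4 0 0 0 0 0]

0.1091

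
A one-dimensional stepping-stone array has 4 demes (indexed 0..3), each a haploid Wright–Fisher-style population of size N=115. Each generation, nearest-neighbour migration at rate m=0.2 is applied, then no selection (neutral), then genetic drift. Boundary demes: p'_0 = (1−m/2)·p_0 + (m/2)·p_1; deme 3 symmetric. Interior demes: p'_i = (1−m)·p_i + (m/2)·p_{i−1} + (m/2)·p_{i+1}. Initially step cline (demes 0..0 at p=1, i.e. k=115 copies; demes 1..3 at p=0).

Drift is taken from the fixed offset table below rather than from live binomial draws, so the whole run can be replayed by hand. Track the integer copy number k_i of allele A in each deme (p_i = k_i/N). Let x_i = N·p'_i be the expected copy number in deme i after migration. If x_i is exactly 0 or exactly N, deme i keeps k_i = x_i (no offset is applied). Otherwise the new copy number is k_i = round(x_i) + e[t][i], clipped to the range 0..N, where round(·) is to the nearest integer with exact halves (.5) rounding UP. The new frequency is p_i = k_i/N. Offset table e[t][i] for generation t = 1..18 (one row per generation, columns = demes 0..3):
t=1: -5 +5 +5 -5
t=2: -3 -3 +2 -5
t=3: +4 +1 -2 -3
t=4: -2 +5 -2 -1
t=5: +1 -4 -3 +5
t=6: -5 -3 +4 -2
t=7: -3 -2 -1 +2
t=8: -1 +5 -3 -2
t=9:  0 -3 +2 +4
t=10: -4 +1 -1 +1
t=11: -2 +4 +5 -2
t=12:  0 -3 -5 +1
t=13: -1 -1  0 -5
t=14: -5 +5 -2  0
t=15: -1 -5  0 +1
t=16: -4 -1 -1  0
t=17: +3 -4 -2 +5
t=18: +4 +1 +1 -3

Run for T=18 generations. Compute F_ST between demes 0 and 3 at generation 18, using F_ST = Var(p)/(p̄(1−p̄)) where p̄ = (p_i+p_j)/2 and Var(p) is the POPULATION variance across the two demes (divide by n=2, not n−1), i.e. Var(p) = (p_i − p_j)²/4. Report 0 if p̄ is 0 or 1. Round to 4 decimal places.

t=0: k=[115 0 0 0]
t=1: x=[103.5000 11.5000 0.0000 0.0000] k=[99 17 0 0]
t=2: x=[90.8000 23.5000 1.7000 0.0000] k=[88 21 4 0]
t=3: x=[81.3000 26.0000 5.3000 0.4000] k=[85 27 3 0]
t=4: x=[79.2000 30.4000 5.1000 0.3000] k=[77 35 3 0]
t=5: x=[72.8000 36.0000 5.9000 0.3000] k=[74 32 3 5]
t=6: x=[69.8000 33.3000 6.1000 4.8000] k=[65 30 10 3]
t=7: x=[61.5000 31.5000 11.3000 3.7000] k=[59 30 10 6]
t=8: x=[56.1000 30.9000 11.6000 6.4000] k=[55 36 9 4]
t=9: x=[53.1000 35.2000 11.2000 4.5000] k=[53 32 13 9]
t=10: x=[50.9000 32.2000 14.5000 9.4000] k=[47 33 14 10]
t=11: x=[45.6000 32.5000 15.5000 10.4000] k=[44 37 21 8]
t=12: x=[43.3000 36.1000 21.3000 9.3000] k=[43 33 16 10]
t=13: x=[42.0000 32.3000 17.1000 10.6000] k=[41 31 17 6]
t=14: x=[40.0000 30.6000 17.3000 7.1000] k=[35 36 15 7]
t=15: x=[35.1000 33.8000 16.3000 7.8000] k=[34 29 16 9]
t=16: x=[33.5000 28.2000 16.6000 9.7000] k=[30 27 16 10]
t=17: x=[29.7000 26.2000 16.5000 10.6000] k=[33 22 15 16]
t=18: x=[31.9000 22.4000 15.8000 15.9000] k=[36 23 17 13]

0.0596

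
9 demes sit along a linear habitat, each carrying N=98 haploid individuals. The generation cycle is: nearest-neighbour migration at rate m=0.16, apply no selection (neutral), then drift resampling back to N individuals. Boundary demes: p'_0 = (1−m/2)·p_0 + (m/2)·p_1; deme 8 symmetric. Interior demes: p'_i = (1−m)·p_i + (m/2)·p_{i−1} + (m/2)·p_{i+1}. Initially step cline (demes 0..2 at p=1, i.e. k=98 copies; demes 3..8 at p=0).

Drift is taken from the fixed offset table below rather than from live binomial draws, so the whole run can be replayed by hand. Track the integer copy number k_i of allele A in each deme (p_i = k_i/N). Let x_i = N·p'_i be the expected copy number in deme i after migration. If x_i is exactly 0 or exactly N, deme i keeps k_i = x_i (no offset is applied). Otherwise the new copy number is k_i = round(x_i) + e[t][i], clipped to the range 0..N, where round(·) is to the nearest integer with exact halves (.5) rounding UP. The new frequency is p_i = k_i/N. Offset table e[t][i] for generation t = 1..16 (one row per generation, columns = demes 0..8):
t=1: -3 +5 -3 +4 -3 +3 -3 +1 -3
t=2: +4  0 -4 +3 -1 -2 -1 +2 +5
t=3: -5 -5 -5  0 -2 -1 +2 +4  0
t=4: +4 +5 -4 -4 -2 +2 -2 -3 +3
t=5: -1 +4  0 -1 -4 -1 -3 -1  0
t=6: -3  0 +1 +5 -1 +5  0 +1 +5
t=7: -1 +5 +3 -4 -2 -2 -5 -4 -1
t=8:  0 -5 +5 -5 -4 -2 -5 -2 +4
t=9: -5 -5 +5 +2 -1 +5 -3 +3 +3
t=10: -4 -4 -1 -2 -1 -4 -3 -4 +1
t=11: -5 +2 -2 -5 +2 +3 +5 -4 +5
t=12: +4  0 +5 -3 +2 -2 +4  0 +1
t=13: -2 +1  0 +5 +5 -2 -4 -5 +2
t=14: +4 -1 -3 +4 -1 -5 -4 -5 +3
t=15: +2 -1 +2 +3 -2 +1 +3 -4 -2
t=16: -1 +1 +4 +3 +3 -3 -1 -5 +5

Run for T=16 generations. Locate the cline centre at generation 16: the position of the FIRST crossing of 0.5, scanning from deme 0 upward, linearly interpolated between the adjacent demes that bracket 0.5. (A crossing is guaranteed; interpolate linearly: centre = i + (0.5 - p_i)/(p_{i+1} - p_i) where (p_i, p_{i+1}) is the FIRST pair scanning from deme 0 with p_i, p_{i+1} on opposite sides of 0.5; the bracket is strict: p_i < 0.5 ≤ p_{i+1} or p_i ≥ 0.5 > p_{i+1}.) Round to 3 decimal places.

t=0: k=[98 98 98 0 0 0 0 0 0]
t=1: x=[98.0000 98.0000 90.1600 7.8400 0.0000 0.0000 0.0000 0.0000 0.0000] k=[98 98 87 12 0 0 0 0 0]
t=2: x=[98.0000 97.1200 81.8800 17.0400 0.9600 0.0000 0.0000 0.0000 0.0000] k=[98 97 78 20 0 0 0 0 0]
t=3: x=[97.9200 95.5600 74.8800 23.0400 1.6000 0.0000 0.0000 0.0000 0.0000] k=[93 91 70 23 0 0 0 0 0]
t=4: x=[92.8400 89.4800 67.9200 24.9200 1.8400 0.0000 0.0000 0.0000 0.0000] k=[97 94 64 21 0 0 0 0 0]
t=5: x=[96.7600 91.8400 62.9600 22.7600 1.6800 0.0000 0.0000 0.0000 0.0000] k=[96 96 63 22 0 0 0 0 0]
t=6: x=[96.0000 93.3600 62.3600 23.5200 1.7600 0.0000 0.0000 0.0000 0.0000] k=[93 93 63 29 1 0 0 0 0]
t=7: x=[93.0000 90.6000 62.6800 29.4800 3.1600 0.0800 0.0000 0.0000 0.0000] k=[92 96 66 25 1 0 0 0 0]
t=8: x=[92.3200 93.2800 65.1200 26.3600 2.8400 0.0800 0.0000 0.0000 0.0000] k=[92 88 70 21 0 0 0 0 0]
t=9: x=[91.6800 86.8800 67.5200 23.2400 1.6800 0.0000 0.0000 0.0000 0.0000] k=[87 82 73 25 1 0 0 0 0]
t=10: x=[86.6000 81.6800 69.8800 26.9200 2.8400 0.0800 0.0000 0.0000 0.0000] k=[83 78 69 25 2 0 0 0 0]
t=11: x=[82.6000 77.6800 66.2000 26.6800 3.6800 0.1600 0.0000 0.0000 0.0000] k=[78 80 64 22 6 3 0 0 0]
t=12: x=[78.1600 78.5600 61.9200 24.0800 7.0400 3.0000 0.2400 0.0000 0.0000] k=[82 79 67 21 9 1 4 0 0]
t=13: x=[81.7600 78.2800 64.2800 23.7200 9.3200 1.8800 3.4400 0.3200 0.0000] k=[80 79 64 29 14 0 0 0 0]
t=14: x=[79.9200 77.8800 62.4000 30.6000 14.0800 1.1200 0.0000 0.0000 0.0000] k=[84 77 59 35 13 0 0 0 0]
t=15: x=[83.4400 76.1200 58.5200 35.1600 13.7200 1.0400 0.0000 0.0000 0.0000] k=[85 75 61 38 12 2 0 0 0]
t=16: x=[84.2000 74.6800 60.2800 37.7600 13.2800 2.6400 0.1600 0.0000 0.0000] k=[83 76 64 41 16 0 0 0 0]

2.652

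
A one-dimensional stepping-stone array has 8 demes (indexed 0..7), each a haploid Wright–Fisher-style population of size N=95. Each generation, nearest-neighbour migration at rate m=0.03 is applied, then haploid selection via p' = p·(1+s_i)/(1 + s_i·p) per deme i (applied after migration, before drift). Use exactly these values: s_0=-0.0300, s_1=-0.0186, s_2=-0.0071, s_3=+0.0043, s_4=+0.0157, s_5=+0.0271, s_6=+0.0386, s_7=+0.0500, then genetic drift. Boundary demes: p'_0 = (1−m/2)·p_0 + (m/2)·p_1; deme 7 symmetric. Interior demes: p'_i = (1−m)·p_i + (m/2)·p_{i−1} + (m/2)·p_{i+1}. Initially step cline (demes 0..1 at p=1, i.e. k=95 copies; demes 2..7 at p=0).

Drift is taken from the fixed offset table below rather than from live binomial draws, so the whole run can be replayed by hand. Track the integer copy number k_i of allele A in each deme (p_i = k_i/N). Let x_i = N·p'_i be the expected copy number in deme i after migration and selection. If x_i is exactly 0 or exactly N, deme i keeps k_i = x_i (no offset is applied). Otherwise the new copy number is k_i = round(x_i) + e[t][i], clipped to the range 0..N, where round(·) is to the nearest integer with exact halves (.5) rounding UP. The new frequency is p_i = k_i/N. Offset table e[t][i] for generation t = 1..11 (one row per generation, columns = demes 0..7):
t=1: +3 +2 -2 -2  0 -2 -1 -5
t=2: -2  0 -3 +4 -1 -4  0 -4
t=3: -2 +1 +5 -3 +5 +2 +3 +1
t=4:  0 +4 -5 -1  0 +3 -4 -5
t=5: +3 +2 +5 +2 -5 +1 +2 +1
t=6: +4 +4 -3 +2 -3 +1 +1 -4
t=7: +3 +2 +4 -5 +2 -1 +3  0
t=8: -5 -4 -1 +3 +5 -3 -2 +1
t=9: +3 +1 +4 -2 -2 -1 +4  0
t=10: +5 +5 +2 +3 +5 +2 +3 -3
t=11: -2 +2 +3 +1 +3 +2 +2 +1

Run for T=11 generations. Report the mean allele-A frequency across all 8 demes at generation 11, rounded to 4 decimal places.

0.3092

t=0: k=[95 95 0 0 0 0 0 0]
t=1: x=[95.0000 93.5484 1.4150 0.0000 0.0000 0.0000 0.0000 0.0000] k=[95 95 0 0 0 0 0 0]
t=2: x=[95.0000 93.5484 1.4150 0.0000 0.0000 0.0000 0.0000 0.0000] k=[95 94 0 0 0 0 0 0]
t=3: x=[94.9845 92.5608 1.4001 0.0000 0.0000 0.0000 0.0000 0.0000] k=[93 94 6 0 0 0 0 0]
t=4: x=[92.9549 92.6219 7.1825 0.0904 0.0000 0.0000 0.0000 0.0000] k=[93 95 2 0 0 0 0 0]
t=5: x=[92.9704 93.5484 3.3419 0.0301 0.0000 0.0000 0.0000 0.0000] k=[95 95 8 2 0 0 0 0]
t=6: x=[95.0000 93.6706 9.1559 2.0687 0.0305 0.0000 0.0000 0.0000] k=[95 95 6 4 0 0 0 0]
t=7: x=[95.0000 93.6401 7.2571 3.9864 0.0609 0.0000 0.0000 0.0000] k=[95 95 11 0 2 0 0 0]
t=8: x=[95.0000 93.7164 12.0200 0.1958 1.9698 0.0308 0.0000 0.0000] k=[95 90 11 3 7 0 0 0]
t=9: x=[94.9227 88.7818 11.9902 3.1932 6.9345 0.1078 0.0000 0.0000] k=[95 90 16 1 5 0 0 0]
t=10: x=[94.9227 88.8580 16.7863 1.2905 4.9374 0.0770 0.0000 0.0000] k=[95 94 19 4 10 2 0 0]
t=11: x=[94.9845 92.8509 19.7881 4.3327 9.9276 2.1454 0.0312 0.0000] k=[93 95 23 5 13 4 2 0]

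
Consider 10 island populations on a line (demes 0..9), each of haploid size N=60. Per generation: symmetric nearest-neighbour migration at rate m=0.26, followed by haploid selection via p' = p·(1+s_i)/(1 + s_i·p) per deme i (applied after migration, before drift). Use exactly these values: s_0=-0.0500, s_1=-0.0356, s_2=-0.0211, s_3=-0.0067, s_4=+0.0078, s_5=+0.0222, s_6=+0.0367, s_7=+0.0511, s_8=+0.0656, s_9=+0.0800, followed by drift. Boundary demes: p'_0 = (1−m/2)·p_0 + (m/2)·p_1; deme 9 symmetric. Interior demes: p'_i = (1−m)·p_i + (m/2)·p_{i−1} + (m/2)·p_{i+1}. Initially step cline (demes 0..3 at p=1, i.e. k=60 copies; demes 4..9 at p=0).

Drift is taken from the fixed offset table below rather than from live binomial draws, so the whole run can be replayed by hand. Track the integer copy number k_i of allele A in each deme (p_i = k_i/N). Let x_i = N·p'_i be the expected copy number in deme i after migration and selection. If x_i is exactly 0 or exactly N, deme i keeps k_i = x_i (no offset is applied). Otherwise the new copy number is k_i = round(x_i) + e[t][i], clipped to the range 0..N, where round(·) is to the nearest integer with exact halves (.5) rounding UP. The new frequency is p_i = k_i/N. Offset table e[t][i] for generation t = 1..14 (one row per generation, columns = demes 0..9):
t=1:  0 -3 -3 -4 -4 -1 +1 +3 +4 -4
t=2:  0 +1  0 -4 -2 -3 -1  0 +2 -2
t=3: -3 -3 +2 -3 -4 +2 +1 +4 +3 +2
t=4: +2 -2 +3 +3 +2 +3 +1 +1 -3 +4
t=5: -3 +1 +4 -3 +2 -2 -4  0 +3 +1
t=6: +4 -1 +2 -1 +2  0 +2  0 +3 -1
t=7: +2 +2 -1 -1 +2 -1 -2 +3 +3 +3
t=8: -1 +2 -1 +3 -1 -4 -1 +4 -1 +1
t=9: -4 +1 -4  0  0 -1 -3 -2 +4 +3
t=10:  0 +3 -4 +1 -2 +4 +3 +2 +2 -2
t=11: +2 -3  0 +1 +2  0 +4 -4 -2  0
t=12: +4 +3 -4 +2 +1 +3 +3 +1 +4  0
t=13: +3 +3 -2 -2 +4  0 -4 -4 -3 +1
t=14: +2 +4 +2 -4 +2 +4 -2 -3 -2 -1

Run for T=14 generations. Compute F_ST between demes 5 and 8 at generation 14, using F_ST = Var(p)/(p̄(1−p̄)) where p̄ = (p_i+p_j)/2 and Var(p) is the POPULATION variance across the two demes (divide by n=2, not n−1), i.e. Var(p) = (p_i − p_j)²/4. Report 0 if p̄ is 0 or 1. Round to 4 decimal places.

0.1855

t=0: k=[60 60 60 60 0 0 0 0 0 0]
t=1: x=[60.0000 60.0000 60.0000 52.1543 7.8529 0.0000 0.0000 0.0000 0.0000 0.0000] k=[60 60 60 48 4 0 0 0 0 0]
t=2: x=[60.0000 60.0000 58.4073 43.7605 9.2607 0.5314 0.0000 0.0000 0.0000 0.0000] k=[60 60 58 40 7 0 0 0 0 0]
t=3: x=[60.0000 59.7304 55.8382 37.9563 10.4469 0.9299 0.0000 0.0000 0.0000 0.0000] k=[60 57 58 35 6 3 0 0 0 0]
t=4: x=[59.5896 57.4324 54.7792 34.1211 9.4417 3.0632 0.4042 0.0000 0.0000 0.0000] k=[60 55 58 37 11 6 1 0 0 0]
t=5: x=[59.3162 55.9038 54.7792 36.2536 13.8124 6.1196 1.5743 0.1366 0.0000 0.0000] k=[56 57 59 33 16 4 0 0 0 0]
t=6: x=[55.9401 57.0293 55.2679 34.0711 16.7436 5.1423 0.5389 0.0000 0.0000 0.0000] k=[60 56 57 33 19 5 3 0 0 0]
t=7: x=[59.4529 56.5335 53.6296 34.2012 19.1010 6.6894 2.9701 0.4098 0.0000 0.0000] k=[60 59 53 33 21 6 1 3 0 0]
t=8: x=[59.8632 58.2908 51.0183 33.9409 20.7153 7.4420 1.9778 2.4652 0.4154 0.0000] k=[59 60 50 37 20 3 1 6 0 0]
t=9: x=[59.0849 58.5185 49.4255 36.3838 20.1037 5.0506 1.9778 4.7849 0.8305 0.0000] k=[55 60 45 36 20 4 0 3 5 0]
t=10: x=[55.4385 57.3083 45.5473 34.9920 20.1037 5.6718 0.9429 3.0093 4.3389 0.7014] k=[55 60 42 36 18 10 4 5 6 0]
t=11: x=[55.4385 56.9053 43.3042 34.3413 19.4019 10.4481 5.0750 5.2332 5.3939 0.8415] k=[57 54 43 35 21 10 9 1 3 1]
t=12: x=[56.4422 52.7316 43.1326 34.1211 21.4971 11.5028 8.3456 2.4128 2.6355 1.3585] k=[60 56 39 36 22 15 11 3 7 1]
t=13: x=[59.4529 54.1205 40.5407 34.4715 23.0201 15.6426 10.7954 4.7745 6.0363 1.9178] k=[60 57 39 32 27 16 7 1 3 3]
t=14: x=[59.5896 54.8829 40.1477 32.1597 26.3348 16.5216 7.6267 2.1405 2.9110 3.2271] k=[60 59 42 28 28 21 6 0 1 2]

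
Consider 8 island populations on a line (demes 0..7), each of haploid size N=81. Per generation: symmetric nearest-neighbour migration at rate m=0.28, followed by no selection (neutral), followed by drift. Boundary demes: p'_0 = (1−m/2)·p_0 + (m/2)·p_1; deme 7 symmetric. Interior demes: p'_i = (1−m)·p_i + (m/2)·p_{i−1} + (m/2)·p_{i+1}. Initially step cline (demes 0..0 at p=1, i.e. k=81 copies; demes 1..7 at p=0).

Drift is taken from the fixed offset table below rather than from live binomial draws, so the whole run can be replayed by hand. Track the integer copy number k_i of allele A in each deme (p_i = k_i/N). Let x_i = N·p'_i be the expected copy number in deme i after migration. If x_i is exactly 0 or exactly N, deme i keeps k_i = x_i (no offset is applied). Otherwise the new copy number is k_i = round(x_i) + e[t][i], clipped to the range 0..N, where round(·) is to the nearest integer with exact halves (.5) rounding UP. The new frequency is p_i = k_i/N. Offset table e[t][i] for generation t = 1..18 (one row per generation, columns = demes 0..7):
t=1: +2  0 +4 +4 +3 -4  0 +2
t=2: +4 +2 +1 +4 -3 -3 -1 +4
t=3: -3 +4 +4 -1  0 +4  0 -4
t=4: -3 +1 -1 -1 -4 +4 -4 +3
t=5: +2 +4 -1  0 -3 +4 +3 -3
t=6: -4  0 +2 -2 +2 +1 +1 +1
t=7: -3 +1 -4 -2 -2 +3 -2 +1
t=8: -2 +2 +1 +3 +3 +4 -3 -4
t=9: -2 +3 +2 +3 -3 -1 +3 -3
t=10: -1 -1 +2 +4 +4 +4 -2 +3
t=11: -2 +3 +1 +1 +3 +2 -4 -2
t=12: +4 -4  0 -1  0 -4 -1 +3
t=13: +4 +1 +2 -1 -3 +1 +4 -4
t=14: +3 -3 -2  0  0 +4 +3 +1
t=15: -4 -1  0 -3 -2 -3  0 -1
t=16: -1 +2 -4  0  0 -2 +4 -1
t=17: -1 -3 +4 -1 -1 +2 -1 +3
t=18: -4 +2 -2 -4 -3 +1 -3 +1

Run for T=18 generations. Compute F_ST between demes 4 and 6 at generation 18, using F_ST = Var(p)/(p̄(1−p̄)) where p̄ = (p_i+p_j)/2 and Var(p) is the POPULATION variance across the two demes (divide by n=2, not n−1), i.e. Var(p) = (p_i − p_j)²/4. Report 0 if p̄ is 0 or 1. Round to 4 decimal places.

0.0000

t=0: k=[81 0 0 0 0 0 0 0]
t=1: x=[69.6600 11.3400 0.0000 0.0000 0.0000 0.0000 0.0000 0.0000] k=[72 11 0 0 0 0 0 0]
t=2: x=[63.4600 18.0000 1.5400 0.0000 0.0000 0.0000 0.0000 0.0000] k=[67 20 3 0 0 0 0 0]
t=3: x=[60.4200 24.2000 4.9600 0.4200 0.0000 0.0000 0.0000 0.0000] k=[57 28 9 0 0 0 0 0]
t=4: x=[52.9400 29.4000 10.4000 1.2600 0.0000 0.0000 0.0000 0.0000] k=[50 30 9 0 0 0 0 0]
t=5: x=[47.2000 29.8600 10.6800 1.2600 0.0000 0.0000 0.0000 0.0000] k=[49 34 10 1 0 0 0 0]
t=6: x=[46.9000 32.7400 12.1000 2.1200 0.1400 0.0000 0.0000 0.0000] k=[43 33 14 0 2 0 0 0]
t=7: x=[41.6000 31.7400 14.7000 2.2400 1.4400 0.2800 0.0000 0.0000] k=[39 33 11 0 0 3 0 0]
t=8: x=[38.1600 30.7600 12.5400 1.5400 0.4200 2.1600 0.4200 0.0000] k=[36 33 14 5 3 6 0 0]
t=9: x=[35.5800 30.7600 15.4000 5.9800 3.7000 4.7400 0.8400 0.0000] k=[34 34 17 9 1 4 4 0]
t=10: x=[34.0000 31.6200 18.2600 9.0000 2.5400 3.5800 3.4400 0.5600] k=[33 31 20 13 7 8 1 4]
t=11: x=[32.7200 29.7400 20.5600 13.1400 7.9800 6.8800 2.4000 3.5800] k=[31 33 22 14 11 9 0 2]
t=12: x=[31.2800 31.1800 22.4200 14.7000 11.1400 8.0200 1.5400 1.7200] k=[35 27 22 14 11 4 1 5]
t=13: x=[33.8800 27.4200 21.5800 14.7000 10.4400 4.5600 1.9800 4.4400] k=[38 28 24 14 7 6 6 0]
t=14: x=[36.6000 28.8400 23.1600 14.4200 7.8400 6.1400 5.1600 0.8400] k=[40 26 21 14 8 10 8 2]
t=15: x=[38.0400 27.2600 20.7200 14.1400 9.1200 9.4400 7.4400 2.8400] k=[34 26 21 11 7 6 7 2]
t=16: x=[32.8800 26.4200 20.3000 11.8400 7.4200 6.2800 6.1600 2.7000] k=[32 28 16 12 7 4 10 2]
t=17: x=[31.4400 26.8800 17.1200 11.8600 7.2800 5.2600 8.0400 3.1200] k=[30 24 21 11 6 7 7 6]
t=18: x=[29.1600 24.4200 20.0200 11.7000 6.8400 6.8600 6.8600 6.1400] k=[25 26 18 8 4 8 4 7]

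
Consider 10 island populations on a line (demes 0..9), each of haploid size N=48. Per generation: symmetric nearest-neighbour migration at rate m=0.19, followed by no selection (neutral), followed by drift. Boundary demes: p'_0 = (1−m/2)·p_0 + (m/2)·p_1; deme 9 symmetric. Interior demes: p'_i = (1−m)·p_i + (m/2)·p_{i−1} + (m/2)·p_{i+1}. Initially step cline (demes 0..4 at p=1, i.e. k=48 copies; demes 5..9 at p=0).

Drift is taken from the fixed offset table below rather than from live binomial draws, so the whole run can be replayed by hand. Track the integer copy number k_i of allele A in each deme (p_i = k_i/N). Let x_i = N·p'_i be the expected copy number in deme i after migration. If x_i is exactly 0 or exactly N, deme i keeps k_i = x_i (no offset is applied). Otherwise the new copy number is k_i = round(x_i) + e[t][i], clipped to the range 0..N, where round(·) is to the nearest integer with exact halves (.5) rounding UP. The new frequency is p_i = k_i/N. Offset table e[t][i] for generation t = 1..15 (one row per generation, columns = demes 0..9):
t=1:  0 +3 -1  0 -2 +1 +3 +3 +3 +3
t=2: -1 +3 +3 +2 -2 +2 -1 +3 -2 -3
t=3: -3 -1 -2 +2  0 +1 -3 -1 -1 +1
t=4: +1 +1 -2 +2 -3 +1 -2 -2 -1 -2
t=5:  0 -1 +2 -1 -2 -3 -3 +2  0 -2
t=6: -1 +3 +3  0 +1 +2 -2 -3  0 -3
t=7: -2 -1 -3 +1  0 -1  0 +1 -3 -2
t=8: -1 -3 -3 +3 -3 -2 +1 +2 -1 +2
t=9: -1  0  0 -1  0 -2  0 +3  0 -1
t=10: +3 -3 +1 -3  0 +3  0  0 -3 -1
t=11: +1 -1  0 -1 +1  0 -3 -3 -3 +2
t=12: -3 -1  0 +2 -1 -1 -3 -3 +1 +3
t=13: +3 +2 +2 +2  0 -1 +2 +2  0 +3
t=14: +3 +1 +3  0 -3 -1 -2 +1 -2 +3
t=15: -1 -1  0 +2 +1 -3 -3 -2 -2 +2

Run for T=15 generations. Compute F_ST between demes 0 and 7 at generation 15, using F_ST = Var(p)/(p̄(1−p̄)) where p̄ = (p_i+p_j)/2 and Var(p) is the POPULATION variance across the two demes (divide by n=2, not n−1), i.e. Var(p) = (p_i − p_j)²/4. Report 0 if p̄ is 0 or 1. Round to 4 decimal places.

t=0: k=[48 48 48 48 48 0 0 0 0 0]
t=1: x=[48.0000 48.0000 48.0000 48.0000 43.4400 4.5600 0.0000 0.0000 0.0000 0.0000] k=[48 48 48 48 41 6 0 0 0 0]
t=2: x=[48.0000 48.0000 48.0000 47.3350 38.3400 8.7550 0.5700 0.0000 0.0000 0.0000] k=[48 48 48 48 36 11 0 0 0 0]
t=3: x=[48.0000 48.0000 48.0000 46.8600 34.7650 12.3300 1.0450 0.0000 0.0000 0.0000] k=[48 48 48 48 35 13 0 0 0 0]
t=4: x=[48.0000 48.0000 48.0000 46.7650 34.1450 13.8550 1.2350 0.0000 0.0000 0.0000] k=[48 48 48 48 31 15 0 0 0 0]
t=5: x=[48.0000 48.0000 48.0000 46.3850 31.0950 15.0950 1.4250 0.0000 0.0000 0.0000] k=[48 48 48 45 29 12 0 0 0 0]
t=6: x=[48.0000 48.0000 47.7150 43.7650 28.9050 12.4750 1.1400 0.0000 0.0000 0.0000] k=[48 48 48 44 30 14 0 0 0 0]
t=7: x=[48.0000 48.0000 47.6200 43.0500 29.8100 14.1900 1.3300 0.0000 0.0000 0.0000] k=[48 48 45 44 30 13 1 0 0 0]
t=8: x=[48.0000 47.7150 45.1900 42.7650 29.7150 13.4750 2.0450 0.0950 0.0000 0.0000] k=[48 45 42 46 27 11 3 2 0 0]
t=9: x=[47.7150 45.0000 42.6650 43.8150 27.2850 11.7600 3.6650 1.9050 0.1900 0.0000] k=[47 45 43 43 27 10 4 5 0 0]
t=10: x=[46.8100 45.0000 43.1900 41.4800 26.9050 11.0450 4.6650 4.4300 0.4750 0.0000] k=[48 42 44 38 27 14 5 4 0 0]
t=11: x=[47.4300 42.7600 43.2400 37.5250 26.8100 14.3800 5.7600 3.7150 0.3800 0.0000] k=[48 42 43 37 28 14 3 1 0 0]
t=12: x=[47.4300 42.6650 42.3350 36.7150 27.5250 14.2850 3.8550 1.0950 0.0950 0.0000] k=[44 42 42 39 27 13 1 0 1 0]
t=13: x=[43.8100 42.1900 41.7150 38.1450 26.8100 13.1900 2.0450 0.1900 0.8100 0.0950] k=[47 44 44 40 27 12 4 2 1 3]
t=14: x=[46.7150 44.2850 43.6200 39.1450 26.8100 12.6650 4.5700 2.0950 1.2850 2.8100] k=[48 45 47 39 24 12 3 3 0 6]
t=15: x=[47.7150 45.4750 46.0500 38.3350 24.2850 12.2850 3.8550 2.7150 0.8550 5.4300] k=[47 44 46 40 25 9 1 1 0 7]

0.9184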